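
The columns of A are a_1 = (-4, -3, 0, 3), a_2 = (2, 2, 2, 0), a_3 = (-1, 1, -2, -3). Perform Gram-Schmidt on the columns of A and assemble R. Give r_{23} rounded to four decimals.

e_1 = a_1/‖a_1‖ = (-4, -3, 0, 3)/5.8310 = (-0.6860, -0.5145, 0.0000, 0.5145).
r_{12} = e_1·a_2 = -2.4010.
u_2 = a_2 + 2.4010·e_1 = (0.3529, 0.7647, 2.0000, 1.2353).
‖u_2‖ = 2.4971, so e_2 = (0.1413, 0.3062, 0.8009, 0.4947).
r_{23} = e_2·a_3 = -2.9211.

r_{23} = -2.9211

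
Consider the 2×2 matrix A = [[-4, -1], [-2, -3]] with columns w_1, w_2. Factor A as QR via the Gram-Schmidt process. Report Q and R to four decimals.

w_1 = (-4, -2); ‖w_1‖ = 4.4721, so q_1 = (-0.8944, -0.4472).
q_1·w_2 = (-0.8944)·(-1) + (-0.4472)·(-3) = 2.2361.
u_2 = w_2 − 2.2361·q_1 = (1.0000, -2.0000).
‖u_2‖ = 2.2361, so q_2 = (0.4472, -0.8944).

Q = [[-0.8944, 0.4472], [-0.4472, -0.8944]], R = [[4.4721, 2.2361], [0.0000, 2.2361]]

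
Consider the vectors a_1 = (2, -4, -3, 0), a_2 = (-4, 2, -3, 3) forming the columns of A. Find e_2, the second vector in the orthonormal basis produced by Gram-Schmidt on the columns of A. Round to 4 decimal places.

e_2 = (-0.5837, 0.1717, -0.6180, 0.4979)

a_1 = (2, -4, -3, 0); ‖a_1‖ = 5.3852, so e_1 = (0.3714, -0.7428, -0.5571, 0.0000).
e_1·a_2 = 0.3714·(-4) + (-0.7428)·2 + (-0.5571)·(-3) + 0.0000·3 = -1.2999.
u_2 = a_2 + 1.2999·e_1 = (-3.5172, 1.0345, -3.7241, 3.0000).
‖u_2‖ = 6.0258, so e_2 = (-0.5837, 0.1717, -0.6180, 0.4979).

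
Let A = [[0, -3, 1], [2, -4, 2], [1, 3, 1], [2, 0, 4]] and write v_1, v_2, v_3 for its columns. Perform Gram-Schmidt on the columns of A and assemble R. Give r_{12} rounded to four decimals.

v_1 = (0, 2, 1, 2); ‖v_1‖ = 3.0000, so q_1 = (0.0000, 0.6667, 0.3333, 0.6667).
r_{12} = q_1·v_2 = -1.6667.

r_{12} = -1.6667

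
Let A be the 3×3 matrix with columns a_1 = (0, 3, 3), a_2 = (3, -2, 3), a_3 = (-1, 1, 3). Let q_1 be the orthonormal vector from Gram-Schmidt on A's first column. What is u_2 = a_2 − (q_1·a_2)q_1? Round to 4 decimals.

u_2 = (3.0000, -2.5000, 2.5000)

a_1 = (0, 3, 3); ‖a_1‖ = 4.2426, so q_1 = (0.0000, 0.7071, 0.7071).
q_1·a_2 = 0.0000·3 + 0.7071·(-2) + 0.7071·3 = 0.7071.
u_2 = a_2 − 0.7071·q_1 = (3.0000, -2.5000, 2.5000).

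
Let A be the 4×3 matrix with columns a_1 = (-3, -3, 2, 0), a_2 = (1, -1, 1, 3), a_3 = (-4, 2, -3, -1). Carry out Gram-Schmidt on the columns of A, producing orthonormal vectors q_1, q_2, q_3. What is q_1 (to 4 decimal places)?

a_1 = (-3, -3, 2, 0); ‖a_1‖ = 4.6904, so q_1 = (-0.6396, -0.6396, 0.4264, 0.0000).

q_1 = (-0.6396, -0.6396, 0.4264, 0.0000)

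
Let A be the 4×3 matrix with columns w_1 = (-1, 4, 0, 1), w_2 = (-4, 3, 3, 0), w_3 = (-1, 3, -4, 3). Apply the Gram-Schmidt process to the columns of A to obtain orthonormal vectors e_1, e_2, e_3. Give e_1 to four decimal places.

w_1 = (-1, 4, 0, 1); ‖w_1‖ = 4.2426, so e_1 = (-0.2357, 0.9428, 0.0000, 0.2357).

e_1 = (-0.2357, 0.9428, 0.0000, 0.2357)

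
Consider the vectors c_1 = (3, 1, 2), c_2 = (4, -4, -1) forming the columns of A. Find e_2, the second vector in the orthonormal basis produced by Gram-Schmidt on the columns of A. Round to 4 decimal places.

c_1 = (3, 1, 2); ‖c_1‖ = 3.7417, so e_1 = (0.8018, 0.2673, 0.5345).
e_1·c_2 = 0.8018·4 + 0.2673·(-4) + 0.5345·(-1) = 1.6036.
u_2 = c_2 − 1.6036·e_1 = (2.7143, -4.4286, -1.8571).
‖u_2‖ = 5.5162, so e_2 = (0.4921, -0.8028, -0.3367).

e_2 = (0.4921, -0.8028, -0.3367)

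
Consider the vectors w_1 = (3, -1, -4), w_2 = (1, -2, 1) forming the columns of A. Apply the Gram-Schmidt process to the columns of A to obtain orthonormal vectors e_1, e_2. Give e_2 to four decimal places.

e_1 = w_1/‖w_1‖ = (3, -1, -4)/5.0990 = (0.5883, -0.1961, -0.7845).
r_{12} = e_1·w_2 = 0.1961.
u_2 = w_2 − 0.1961·e_1 = (0.8846, -1.9615, 1.1538).
‖u_2‖ = 2.4416, so e_2 = (0.3623, -0.8034, 0.4726).

e_2 = (0.3623, -0.8034, 0.4726)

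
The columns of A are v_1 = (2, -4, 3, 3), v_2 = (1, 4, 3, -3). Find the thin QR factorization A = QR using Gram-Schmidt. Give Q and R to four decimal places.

v_1 = (2, -4, 3, 3); ‖v_1‖ = 6.1644, so q_1 = (0.3244, -0.6489, 0.4867, 0.4867).
q_1·v_2 = 0.3244·1 + (-0.6489)·4 + 0.4867·3 + 0.4867·(-3) = -2.2711.
u_2 = v_2 + 2.2711·q_1 = (1.7368, 2.5263, 4.1053, -1.8947).
‖u_2‖ = 5.4628, so q_2 = (0.3179, 0.4625, 0.7515, -0.3468).

Q = [[0.3244, 0.3179], [-0.6489, 0.4625], [0.4867, 0.7515], [0.4867, -0.3468]], R = [[6.1644, -2.2711], [0.0000, 5.4628]]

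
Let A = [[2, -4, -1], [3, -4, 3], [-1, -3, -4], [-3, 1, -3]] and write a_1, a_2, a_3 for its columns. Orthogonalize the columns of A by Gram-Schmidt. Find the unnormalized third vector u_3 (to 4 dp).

a_1 = (2, 3, -1, -3); ‖a_1‖ = 4.7958, so q_1 = (0.4170, 0.6255, -0.2085, -0.6255).
q_1·a_2 = 0.4170·(-4) + 0.6255·(-4) + (-0.2085)·(-3) + (-0.6255)·1 = -4.1703.
u_2 = a_2 + 4.1703·q_1 = (-2.2609, -1.3913, -3.8696, -1.6087).
‖u_2‖ = 4.9607, so q_2 = (-0.4558, -0.2805, -0.7800, -0.3243).
q_1·a_3 = 0.4170·(-1) + 0.6255·3 + (-0.2085)·(-4) + (-0.6255)·(-3) = 4.1703; q_2·a_3 = (-0.4558)·(-1) + (-0.2805)·3 + (-0.7800)·(-4) + (-0.3243)·(-3) = 3.7074.
u_3 = a_3 − 4.1703·q_1 − 3.7074·q_2 = (-1.0495, 1.4311, -0.2385, 0.8110).

u_3 = (-1.0495, 1.4311, -0.2385, 0.8110)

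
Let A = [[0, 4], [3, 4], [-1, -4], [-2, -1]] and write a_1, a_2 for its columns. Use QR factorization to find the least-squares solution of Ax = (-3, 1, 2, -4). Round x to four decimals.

x = (1.8149, -0.9116)

a_1 = (0, 3, -1, -2); ‖a_1‖ = 3.7417, so e_1 = (0.0000, 0.8018, -0.2673, -0.5345).
e_1·a_2 = 0.0000·4 + 0.8018·4 + (-0.2673)·(-4) + (-0.5345)·(-1) = 4.8107.
u_2 = a_2 − 4.8107·e_1 = (4.0000, 0.1429, -2.7143, 1.5714).
‖u_2‖ = 5.0850, so e_2 = (0.7866, 0.0281, -0.5338, 0.3090).
Qᵀb = (2.4054, -4.6355).
Back-substitute: x_2 = -4.6355/5.0850 = -0.9116.
x_1 = (2.4054 − 4.8107·(-0.9116))/3.7417 = 1.8149.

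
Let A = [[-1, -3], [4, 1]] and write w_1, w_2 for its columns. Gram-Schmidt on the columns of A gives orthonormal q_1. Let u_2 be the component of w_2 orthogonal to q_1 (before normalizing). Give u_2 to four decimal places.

w_1 = (-1, 4); ‖w_1‖ = 4.1231, so q_1 = (-0.2425, 0.9701).
q_1·w_2 = (-0.2425)·(-3) + 0.9701·1 = 1.6977.
u_2 = w_2 − 1.6977·q_1 = (-2.5882, -0.6471).

u_2 = (-2.5882, -0.6471)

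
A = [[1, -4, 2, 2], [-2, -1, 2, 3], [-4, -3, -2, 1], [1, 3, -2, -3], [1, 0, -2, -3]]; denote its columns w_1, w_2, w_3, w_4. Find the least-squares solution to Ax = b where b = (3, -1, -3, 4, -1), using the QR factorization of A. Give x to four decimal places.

w_1 = (1, -2, -4, 1, 1); ‖w_1‖ = 4.7958, so e_1 = (0.2085, -0.4170, -0.8341, 0.2085, 0.2085).
e_1·w_2 = 0.2085·(-4) + (-0.4170)·(-1) + (-0.8341)·(-3) + 0.2085·3 + 0.2085·0 = 2.7107.
u_2 = w_2 − 2.7107·e_1 = (-4.5652, 0.1304, -0.7391, 2.4348, -0.5652).
‖u_2‖ = 5.2585, so e_2 = (-0.8682, 0.0248, -0.1406, 0.4630, -0.1075).
e_1·w_3 = 0.2085·2 + (-0.4170)·2 + (-0.8341)·(-2) + 0.2085·(-2) + 0.2085·(-2) = 0.4170; e_2·w_3 = (-0.8682)·2 + 0.0248·2 + (-0.1406)·(-2) + 0.4630·(-2) + (-0.1075)·(-2) = -2.1166.
u_3 = w_3 − 0.4170·e_1 + 2.1166·e_2 = (0.0755, 2.2264, -1.9497, -1.1069, -2.3145).
‖u_3‖ = 3.9174, so e_3 = (0.0193, 0.5683, -0.4977, -0.2826, -0.5908).
e_1·w_4 = 0.2085·2 + (-0.4170)·3 + (-0.8341)·1 + 0.2085·(-3) + 0.2085·(-3) = -2.9192; e_2·w_4 = (-0.8682)·2 + 0.0248·3 + (-0.1406)·1 + 0.4630·(-3) + (-0.1075)·(-3) = -2.8690; e_3·w_4 = 0.0193·2 + 0.5683·3 + (-0.4977)·1 + (-0.2826)·(-3) + (-0.5908)·(-3) = 3.8660.
u_4 = w_4 + 2.9192·e_1 + 2.8690·e_2 − 3.8660·e_3 = (0.0434, -0.3434, 0.0861, 0.0295, -0.4156).
‖u_4‖ = 0.5485, so e_4 = (0.0792, -0.6262, 0.1569, 0.0538, -0.7577).
Qᵀb = (4.1703, -0.2480, 0.4431, 1.3659).
Back-substitute: x_4 = 1.3659/0.5485 = 2.4905.
x_3 = (0.4431 − 3.8660·2.4905)/3.9174 = -2.3447.
x_2 = (-0.2480 + 2.1166·(-2.3447) + 2.8690·2.4905)/5.2585 = 0.3678.
x_1 = (4.1703 − 2.7107·0.3678 − 0.4170·(-2.3447) + 2.9192·2.4905)/4.7958 = 2.3815.

x = (2.3815, 0.3678, -2.3447, 2.4905)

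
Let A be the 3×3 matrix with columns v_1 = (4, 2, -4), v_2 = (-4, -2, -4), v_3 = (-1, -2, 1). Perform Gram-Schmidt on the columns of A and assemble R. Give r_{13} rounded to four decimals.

v_1 = (4, 2, -4); ‖v_1‖ = 6.0000, so e_1 = (0.6667, 0.3333, -0.6667).
r_{13} = e_1·v_3 = -2.0000.

r_{13} = -2.0000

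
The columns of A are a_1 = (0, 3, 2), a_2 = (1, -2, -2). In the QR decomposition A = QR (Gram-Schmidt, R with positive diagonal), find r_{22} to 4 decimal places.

a_1 = (0, 3, 2); ‖a_1‖ = 3.6056, so e_1 = (0.0000, 0.8321, 0.5547).
e_1·a_2 = 0.0000·1 + 0.8321·(-2) + 0.5547·(-2) = -2.7735.
u_2 = a_2 + 2.7735·e_1 = (1.0000, 0.3077, -0.4615).
r_{22} = ‖u_2‖ = 1.1435.

r_{22} = 1.1435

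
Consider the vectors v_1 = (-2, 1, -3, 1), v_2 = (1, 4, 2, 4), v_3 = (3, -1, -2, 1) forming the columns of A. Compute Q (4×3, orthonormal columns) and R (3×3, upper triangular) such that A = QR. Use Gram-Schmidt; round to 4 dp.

Q = [[-0.5164, 0.1644, 0.7823], [0.2582, 0.6576, -0.2305], [-0.7746, 0.3288, -0.5029], [0.2582, 0.6576, 0.2864]], R = [[3.8730, 0.0000, 0.0000], [0.0000, 6.0828, -0.1644], [0.0000, 0.0000, 3.8695]]

v_1 = (-2, 1, -3, 1); ‖v_1‖ = 3.8730, so q_1 = (-0.5164, 0.2582, -0.7746, 0.2582).
q_1·v_2 = (-0.5164)·1 + 0.2582·4 + (-0.7746)·2 + 0.2582·4 = 0.0000.
u_2 = v_2 + 0.0000·q_1 = (1.0000, 4.0000, 2.0000, 4.0000).
‖u_2‖ = 6.0828, so q_2 = (0.1644, 0.6576, 0.3288, 0.6576).
q_1·v_3 = (-0.5164)·3 + 0.2582·(-1) + (-0.7746)·(-2) + 0.2582·1 = 0.0000; q_2·v_3 = 0.1644·3 + 0.6576·(-1) + 0.3288·(-2) + 0.6576·1 = -0.1644.
u_3 = v_3 − 0.0000·q_1 + 0.1644·q_2 = (3.0270, -0.8919, -1.9459, 1.1081).
‖u_3‖ = 3.8695, so q_3 = (0.7823, -0.2305, -0.5029, 0.2864).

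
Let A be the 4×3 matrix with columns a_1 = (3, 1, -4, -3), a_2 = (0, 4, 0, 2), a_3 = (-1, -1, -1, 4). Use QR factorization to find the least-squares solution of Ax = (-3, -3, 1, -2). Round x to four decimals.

a_1 = (3, 1, -4, -3); ‖a_1‖ = 5.9161, so e_1 = (0.5071, 0.1690, -0.6761, -0.5071).
e_1·a_2 = 0.5071·0 + 0.1690·4 + (-0.6761)·0 + (-0.5071)·2 = -0.3381.
u_2 = a_2 + 0.3381·e_1 = (0.1714, 4.0571, -0.2286, 1.8286).
‖u_2‖ = 4.4593, so e_2 = (0.0384, 0.9098, -0.0513, 0.4101).
e_1·a_3 = 0.5071·(-1) + 0.1690·(-1) + (-0.6761)·(-1) + (-0.5071)·4 = -2.0284; e_2·a_3 = 0.0384·(-1) + 0.9098·(-1) + (-0.0513)·(-1) + 0.4101·4 = 0.7432.
u_3 = a_3 + 2.0284·e_1 − 0.7432·e_2 = (0.0000, -1.3333, -2.3333, 2.6667).
‖u_3‖ = 3.7859, so e_3 = (0.0000, -0.3522, -0.6163, 0.7044).
Qᵀb = (-1.6903, -3.7161, -0.9685).
Back-substitute: x_3 = -0.9685/3.7859 = -0.2558.
x_2 = (-3.7161 − 0.7432·(-0.2558))/4.4593 = -0.7907.
x_1 = (-1.6903 + 0.3381·(-0.7907) + 2.0284·(-0.2558))/5.9161 = -0.4186.

x = (-0.4186, -0.7907, -0.2558)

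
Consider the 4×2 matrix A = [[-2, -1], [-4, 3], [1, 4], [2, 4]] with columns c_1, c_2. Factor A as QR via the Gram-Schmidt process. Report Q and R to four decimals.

Q = [[-0.4000, -0.1299], [-0.8000, 0.5133], [0.2000, 0.6060], [0.4000, 0.5937]], R = [[5.0000, 0.4000], [0.0000, 6.4684]]

c_1 = (-2, -4, 1, 2); ‖c_1‖ = 5.0000, so e_1 = (-0.4000, -0.8000, 0.2000, 0.4000).
e_1·c_2 = (-0.4000)·(-1) + (-0.8000)·3 + 0.2000·4 + 0.4000·4 = 0.4000.
u_2 = c_2 − 0.4000·e_1 = (-0.8400, 3.3200, 3.9200, 3.8400).
‖u_2‖ = 6.4684, so e_2 = (-0.1299, 0.5133, 0.6060, 0.5937).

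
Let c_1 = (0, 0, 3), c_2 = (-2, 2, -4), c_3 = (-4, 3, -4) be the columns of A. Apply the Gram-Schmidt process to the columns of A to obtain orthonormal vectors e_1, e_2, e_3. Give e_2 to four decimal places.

e_2 = (-0.7071, 0.7071, 0.0000)

c_1 = (0, 0, 3); ‖c_1‖ = 3.0000, so e_1 = (0.0000, 0.0000, 1.0000).
e_1·c_2 = 0.0000·(-2) + 0.0000·2 + 1.0000·(-4) = -4.0000.
u_2 = c_2 + 4.0000·e_1 = (-2.0000, 2.0000, 0.0000).
‖u_2‖ = 2.8284, so e_2 = (-0.7071, 0.7071, 0.0000).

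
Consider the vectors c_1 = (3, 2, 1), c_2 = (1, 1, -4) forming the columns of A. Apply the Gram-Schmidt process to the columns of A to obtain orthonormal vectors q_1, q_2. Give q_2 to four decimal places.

c_1 = (3, 2, 1); ‖c_1‖ = 3.7417, so q_1 = (0.8018, 0.5345, 0.2673).
q_1·c_2 = 0.8018·1 + 0.5345·1 + 0.2673·(-4) = 0.2673.
u_2 = c_2 − 0.2673·q_1 = (0.7857, 0.8571, -4.0714).
‖u_2‖ = 4.2342, so q_2 = (0.1856, 0.2024, -0.9616).

q_2 = (0.1856, 0.2024, -0.9616)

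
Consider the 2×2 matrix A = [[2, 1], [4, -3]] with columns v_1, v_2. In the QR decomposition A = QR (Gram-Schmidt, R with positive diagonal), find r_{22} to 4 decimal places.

r_{22} = 2.2361

q_1 = v_1/‖v_1‖ = (2, 4)/4.4721 = (0.4472, 0.8944).
r_{12} = q_1·v_2 = -2.2361.
u_2 = v_2 + 2.2361·q_1 = (2.0000, -1.0000).
r_{22} = ‖u_2‖ = 2.2361.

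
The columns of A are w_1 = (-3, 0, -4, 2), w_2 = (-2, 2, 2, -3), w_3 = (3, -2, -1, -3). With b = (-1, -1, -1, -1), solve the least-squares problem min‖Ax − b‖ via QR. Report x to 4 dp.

w_1 = (-3, 0, -4, 2); ‖w_1‖ = 5.3852, so q_1 = (-0.5571, 0.0000, -0.7428, 0.3714).
q_1·w_2 = (-0.5571)·(-2) + 0.0000·2 + (-0.7428)·2 + 0.3714·(-3) = -1.4856.
u_2 = w_2 + 1.4856·q_1 = (-2.8276, 2.0000, 0.8966, -2.4483).
‖u_2‖ = 4.3351, so q_2 = (-0.6523, 0.4614, 0.2068, -0.5648).
q_1·w_3 = (-0.5571)·3 + 0.0000·(-2) + (-0.7428)·(-1) + 0.3714·(-3) = -2.0426; q_2·w_3 = (-0.6523)·3 + 0.4614·(-2) + 0.2068·(-1) + (-0.5648)·(-3) = -1.3920.
u_3 = w_3 + 2.0426·q_1 + 1.3920·q_2 = (0.9541, -1.3578, -2.2294, -3.0275).
‖u_3‖ = 4.1097, so q_3 = (0.2322, -0.3304, -0.5425, -0.7367).
Qᵀb = (0.9285, 0.5488, 1.3774).
Back-substitute: x_3 = 1.3774/4.1097 = 0.3351.
x_2 = (0.5488 + 1.3920·0.3351)/4.3351 = 0.2342.
x_1 = (0.9285 + 1.4856·0.2342 + 2.0426·0.3351)/5.3852 = 0.3641.

x = (0.3641, 0.2342, 0.3351)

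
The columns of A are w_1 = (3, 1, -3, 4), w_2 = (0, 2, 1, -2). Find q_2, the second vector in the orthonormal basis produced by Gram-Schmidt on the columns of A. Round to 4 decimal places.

q_2 = (0.2983, 0.8729, 0.0884, -0.3757)

q_1 = w_1/‖w_1‖ = (3, 1, -3, 4)/5.9161 = (0.5071, 0.1690, -0.5071, 0.6761).
r_{12} = q_1·w_2 = -1.5213.
u_2 = w_2 + 1.5213·q_1 = (0.7714, 2.2571, 0.2286, -0.9714).
‖u_2‖ = 2.5857, so q_2 = (0.2983, 0.8729, 0.0884, -0.3757).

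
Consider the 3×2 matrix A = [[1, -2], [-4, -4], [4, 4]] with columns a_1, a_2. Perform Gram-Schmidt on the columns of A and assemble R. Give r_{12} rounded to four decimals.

r_{12} = 5.2223

q_1 = a_1/‖a_1‖ = (1, -4, 4)/5.7446 = (0.1741, -0.6963, 0.6963).
r_{12} = q_1·a_2 = 5.2223.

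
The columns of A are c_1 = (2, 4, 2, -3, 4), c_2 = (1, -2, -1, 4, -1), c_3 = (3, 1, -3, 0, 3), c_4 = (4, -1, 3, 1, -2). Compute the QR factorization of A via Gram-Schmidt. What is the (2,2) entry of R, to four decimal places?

e_1 = c_1/‖c_1‖ = (2, 4, 2, -3, 4)/7.0000 = (0.2857, 0.5714, 0.2857, -0.4286, 0.5714).
r_{12} = e_1·c_2 = -3.4286.
u_2 = c_2 + 3.4286·e_1 = (1.9796, -0.0408, -0.0204, 2.5306, 0.9592).
r_{22} = ‖u_2‖ = 3.3533.

r_{22} = 3.3533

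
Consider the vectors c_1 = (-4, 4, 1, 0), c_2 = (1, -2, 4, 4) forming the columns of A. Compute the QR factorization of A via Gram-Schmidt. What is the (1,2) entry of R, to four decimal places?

r_{12} = -1.3926

q_1 = c_1/‖c_1‖ = (-4, 4, 1, 0)/5.7446 = (-0.6963, 0.6963, 0.1741, 0.0000).
r_{12} = q_1·c_2 = -1.3926.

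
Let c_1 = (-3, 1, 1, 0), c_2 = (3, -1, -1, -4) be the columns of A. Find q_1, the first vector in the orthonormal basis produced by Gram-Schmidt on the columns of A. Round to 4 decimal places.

q_1 = (-0.9045, 0.3015, 0.3015, 0.0000)

q_1 = c_1/‖c_1‖ = (-3, 1, 1, 0)/3.3166 = (-0.9045, 0.3015, 0.3015, 0.0000).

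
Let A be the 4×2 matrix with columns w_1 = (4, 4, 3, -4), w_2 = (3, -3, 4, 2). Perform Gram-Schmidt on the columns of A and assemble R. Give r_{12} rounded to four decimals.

r_{12} = 0.5298

w_1 = (4, 4, 3, -4); ‖w_1‖ = 7.5498, so e_1 = (0.5298, 0.5298, 0.3974, -0.5298).
r_{12} = e_1·w_2 = 0.5298.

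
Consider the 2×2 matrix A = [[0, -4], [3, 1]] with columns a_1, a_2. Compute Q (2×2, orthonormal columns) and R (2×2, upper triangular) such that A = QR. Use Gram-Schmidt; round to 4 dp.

Q = [[0.0000, -1.0000], [1.0000, 0.0000]], R = [[3.0000, 1.0000], [0.0000, 4.0000]]

q_1 = a_1/‖a_1‖ = (0, 3)/3.0000 = (0.0000, 1.0000).
r_{12} = q_1·a_2 = 1.0000.
u_2 = a_2 − 1.0000·q_1 = (-4.0000, 0.0000).
‖u_2‖ = 4.0000, so q_2 = (-1.0000, 0.0000).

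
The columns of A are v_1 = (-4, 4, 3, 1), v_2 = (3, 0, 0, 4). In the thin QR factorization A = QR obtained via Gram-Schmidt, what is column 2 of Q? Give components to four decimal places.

v_1 = (-4, 4, 3, 1); ‖v_1‖ = 6.4807, so e_1 = (-0.6172, 0.6172, 0.4629, 0.1543).
e_1·v_2 = (-0.6172)·3 + 0.6172·0 + 0.4629·0 + 0.1543·4 = -1.2344.
u_2 = v_2 + 1.2344·e_1 = (2.2381, 0.7619, 0.5714, 4.1905).
‖u_2‖ = 4.8452, so e_2 = (0.4619, 0.1572, 0.1179, 0.8649).

e_2 = (0.4619, 0.1572, 0.1179, 0.8649)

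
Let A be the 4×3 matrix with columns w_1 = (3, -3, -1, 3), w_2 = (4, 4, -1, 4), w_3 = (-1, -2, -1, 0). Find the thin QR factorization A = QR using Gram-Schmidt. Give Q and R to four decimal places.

w_1 = (3, -3, -1, 3); ‖w_1‖ = 5.2915, so q_1 = (0.5669, -0.5669, -0.1890, 0.5669).
q_1·w_2 = 0.5669·4 + (-0.5669)·4 + (-0.1890)·(-1) + 0.5669·4 = 2.4568.
u_2 = w_2 − 2.4568·q_1 = (2.6071, 5.3929, -0.5357, 2.6071).
‖u_2‖ = 6.5547, so q_2 = (0.3978, 0.8227, -0.0817, 0.3978).
q_1·w_3 = 0.5669·(-1) + (-0.5669)·(-2) + (-0.1890)·(-1) + 0.5669·0 = 0.7559; q_2·w_3 = 0.3978·(-1) + 0.8227·(-2) + (-0.0817)·(-1) + 0.3978·0 = -1.9615.
u_3 = w_3 − 0.7559·q_1 + 1.9615·q_2 = (-0.6484, 0.0424, -1.0175, 0.3516).
‖u_3‖ = 1.2574, so q_3 = (-0.5157, 0.0337, -0.8092, 0.2796).

Q = [[0.5669, 0.3978, -0.5157], [-0.5669, 0.8227, 0.0337], [-0.1890, -0.0817, -0.8092], [0.5669, 0.3978, 0.2796]], R = [[5.2915, 2.4568, 0.7559], [0.0000, 6.5547, -1.9615], [0.0000, 0.0000, 1.2574]]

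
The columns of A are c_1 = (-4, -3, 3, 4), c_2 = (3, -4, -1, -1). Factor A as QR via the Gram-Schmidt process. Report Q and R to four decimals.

Q = [[-0.5657, 0.4783], [-0.4243, -0.8665], [0.4243, -0.1137], [0.5657, -0.0863]], R = [[7.0711, -0.9899], [0.0000, 5.1010]]

c_1 = (-4, -3, 3, 4); ‖c_1‖ = 7.0711, so q_1 = (-0.5657, -0.4243, 0.4243, 0.5657).
q_1·c_2 = (-0.5657)·3 + (-0.4243)·(-4) + 0.4243·(-1) + 0.5657·(-1) = -0.9899.
u_2 = c_2 + 0.9899·q_1 = (2.4400, -4.4200, -0.5800, -0.4400).
‖u_2‖ = 5.1010, so q_2 = (0.4783, -0.8665, -0.1137, -0.0863).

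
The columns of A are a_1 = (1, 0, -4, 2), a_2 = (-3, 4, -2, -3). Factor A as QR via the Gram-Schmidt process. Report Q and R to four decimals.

a_1 = (1, 0, -4, 2); ‖a_1‖ = 4.5826, so e_1 = (0.2182, 0.0000, -0.8729, 0.4364).
e_1·a_2 = 0.2182·(-3) + 0.0000·4 + (-0.8729)·(-2) + 0.4364·(-3) = -0.2182.
u_2 = a_2 + 0.2182·e_1 = (-2.9524, 4.0000, -2.1905, -2.9048).
‖u_2‖ = 6.1606, so e_2 = (-0.4792, 0.6493, -0.3556, -0.4715).

Q = [[0.2182, -0.4792], [0.0000, 0.6493], [-0.8729, -0.3556], [0.4364, -0.4715]], R = [[4.5826, -0.2182], [0.0000, 6.1606]]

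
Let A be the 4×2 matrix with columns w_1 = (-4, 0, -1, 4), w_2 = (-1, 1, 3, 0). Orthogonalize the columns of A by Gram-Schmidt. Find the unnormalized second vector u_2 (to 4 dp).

w_1 = (-4, 0, -1, 4); ‖w_1‖ = 5.7446, so e_1 = (-0.6963, 0.0000, -0.1741, 0.6963).
e_1·w_2 = (-0.6963)·(-1) + 0.0000·1 + (-0.1741)·3 + 0.6963·0 = 0.1741.
u_2 = w_2 − 0.1741·e_1 = (-0.8788, 1.0000, 3.0303, -0.1212).

u_2 = (-0.8788, 1.0000, 3.0303, -0.1212)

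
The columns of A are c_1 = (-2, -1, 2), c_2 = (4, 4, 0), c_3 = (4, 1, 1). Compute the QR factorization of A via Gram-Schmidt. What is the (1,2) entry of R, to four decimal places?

q_1 = c_1/‖c_1‖ = (-2, -1, 2)/3.0000 = (-0.6667, -0.3333, 0.6667).
r_{12} = q_1·c_2 = -4.0000.

r_{12} = -4.0000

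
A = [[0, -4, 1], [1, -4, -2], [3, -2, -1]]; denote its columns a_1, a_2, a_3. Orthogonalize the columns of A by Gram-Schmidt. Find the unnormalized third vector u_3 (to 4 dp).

a_1 = (0, 1, 3); ‖a_1‖ = 3.1623, so q_1 = (0.0000, 0.3162, 0.9487).
q_1·a_2 = 0.0000·(-4) + 0.3162·(-4) + 0.9487·(-2) = -3.1623.
u_2 = a_2 + 3.1623·q_1 = (-4.0000, -3.0000, 1.0000).
‖u_2‖ = 5.0990, so q_2 = (-0.7845, -0.5883, 0.1961).
q_1·a_3 = 0.0000·1 + 0.3162·(-2) + 0.9487·(-1) = -1.5811; q_2·a_3 = (-0.7845)·1 + (-0.5883)·(-2) + 0.1961·(-1) = 0.1961.
u_3 = a_3 + 1.5811·q_1 − 0.1961·q_2 = (1.1538, -1.3846, 0.4615).

u_3 = (1.1538, -1.3846, 0.4615)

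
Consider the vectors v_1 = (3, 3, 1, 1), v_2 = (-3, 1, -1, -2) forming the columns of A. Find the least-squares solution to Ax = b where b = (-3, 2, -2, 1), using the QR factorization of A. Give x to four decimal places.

q_1 = v_1/‖v_1‖ = (3, 3, 1, 1)/4.4721 = (0.6708, 0.6708, 0.2236, 0.2236).
r_{12} = q_1·v_2 = -2.0125.
u_2 = v_2 + 2.0125·q_1 = (-1.6500, 2.3500, -0.5500, -1.5500).
‖u_2‖ = 3.3091, so q_2 = (-0.4986, 0.7102, -0.1662, -0.4684).
Qᵀb = (-0.8944, 2.7802).
Back-substitute: x_2 = 2.7802/3.3091 = 0.8402.
x_1 = (-0.8944 + 2.0125·0.8402)/4.4721 = 0.1781.

x = (0.1781, 0.8402)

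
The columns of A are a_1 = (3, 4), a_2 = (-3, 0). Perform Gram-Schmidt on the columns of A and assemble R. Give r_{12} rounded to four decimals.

q_1 = a_1/‖a_1‖ = (3, 4)/5.0000 = (0.6000, 0.8000).
r_{12} = q_1·a_2 = -1.8000.

r_{12} = -1.8000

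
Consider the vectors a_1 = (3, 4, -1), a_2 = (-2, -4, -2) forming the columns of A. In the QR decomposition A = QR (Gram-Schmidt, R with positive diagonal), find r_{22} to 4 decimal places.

r_{22} = 2.9352

e_1 = a_1/‖a_1‖ = (3, 4, -1)/5.0990 = (0.5883, 0.7845, -0.1961).
r_{12} = e_1·a_2 = -3.9223.
u_2 = a_2 + 3.9223·e_1 = (0.3077, -0.9231, -2.7692).
r_{22} = ‖u_2‖ = 2.9352.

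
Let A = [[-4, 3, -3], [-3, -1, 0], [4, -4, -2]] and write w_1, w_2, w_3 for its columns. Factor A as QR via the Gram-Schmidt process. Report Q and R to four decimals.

Q = [[-0.6247, 0.1710, -0.7619], [-0.4685, -0.8627, 0.1905], [0.6247, -0.4760, -0.6190]], R = [[6.4031, -3.9043, 0.6247], [0.0000, 3.2796, 0.4388], [0.0000, 0.0000, 3.5238]]

w_1 = (-4, -3, 4); ‖w_1‖ = 6.4031, so q_1 = (-0.6247, -0.4685, 0.6247).
q_1·w_2 = (-0.6247)·3 + (-0.4685)·(-1) + 0.6247·(-4) = -3.9043.
u_2 = w_2 + 3.9043·q_1 = (0.5610, -2.8293, -1.5610).
‖u_2‖ = 3.2796, so q_2 = (0.1710, -0.8627, -0.4760).
q_1·w_3 = (-0.6247)·(-3) + (-0.4685)·0 + 0.6247·(-2) = 0.6247; q_2·w_3 = 0.1710·(-3) + (-0.8627)·0 + (-0.4760)·(-2) = 0.4388.
u_3 = w_3 − 0.6247·q_1 − 0.4388·q_2 = (-2.6848, 0.6712, -2.1814).
‖u_3‖ = 3.5238, so q_3 = (-0.7619, 0.1905, -0.6190).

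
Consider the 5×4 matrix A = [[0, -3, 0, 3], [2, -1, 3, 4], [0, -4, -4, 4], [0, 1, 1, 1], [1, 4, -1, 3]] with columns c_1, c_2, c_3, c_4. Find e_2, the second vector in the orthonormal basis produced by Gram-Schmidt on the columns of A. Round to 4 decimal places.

e_2 = (-0.4618, -0.2771, -0.6157, 0.1539, 0.5542)

e_1 = c_1/‖c_1‖ = (0, 2, 0, 0, 1)/2.2361 = (0.0000, 0.8944, 0.0000, 0.0000, 0.4472).
r_{12} = e_1·c_2 = 0.8944.
u_2 = c_2 − 0.8944·e_1 = (-3.0000, -1.8000, -4.0000, 1.0000, 3.6000).
‖u_2‖ = 6.4962, so e_2 = (-0.4618, -0.2771, -0.6157, 0.1539, 0.5542).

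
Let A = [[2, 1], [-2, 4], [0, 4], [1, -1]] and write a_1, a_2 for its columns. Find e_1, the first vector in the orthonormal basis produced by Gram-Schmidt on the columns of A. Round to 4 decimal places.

a_1 = (2, -2, 0, 1); ‖a_1‖ = 3.0000, so e_1 = (0.6667, -0.6667, 0.0000, 0.3333).

e_1 = (0.6667, -0.6667, 0.0000, 0.3333)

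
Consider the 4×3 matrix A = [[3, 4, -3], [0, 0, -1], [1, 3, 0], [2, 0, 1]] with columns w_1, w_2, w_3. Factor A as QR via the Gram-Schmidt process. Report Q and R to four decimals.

Q = [[0.8018, 0.2630, -0.4827], [0.0000, 0.0000, -0.4372], [0.2673, 0.6454, 0.6435], [0.5345, -0.7171, 0.4022]], R = [[3.7417, 4.0089, -1.8708], [0.0000, 2.9881, -1.5060], [0.0000, 0.0000, 2.2874]]

q_1 = w_1/‖w_1‖ = (3, 0, 1, 2)/3.7417 = (0.8018, 0.0000, 0.2673, 0.5345).
r_{12} = q_1·w_2 = 4.0089.
u_2 = w_2 − 4.0089·q_1 = (0.7857, 0.0000, 1.9286, -2.1429).
‖u_2‖ = 2.9881, so q_2 = (0.2630, 0.0000, 0.6454, -0.7171).
r_{13} = q_1·w_3 = -1.8708; r_{23} = q_2·w_3 = -1.5060.
u_3 = w_3 + 1.8708·q_1 + 1.5060·q_2 = (-1.1040, -1.0000, 1.4720, 0.9200).
‖u_3‖ = 2.2874, so q_3 = (-0.4827, -0.4372, 0.6435, 0.4022).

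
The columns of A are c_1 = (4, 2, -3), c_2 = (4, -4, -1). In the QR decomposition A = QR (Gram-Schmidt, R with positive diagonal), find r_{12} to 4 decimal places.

c_1 = (4, 2, -3); ‖c_1‖ = 5.3852, so e_1 = (0.7428, 0.3714, -0.5571).
r_{12} = e_1·c_2 = 2.0426.

r_{12} = 2.0426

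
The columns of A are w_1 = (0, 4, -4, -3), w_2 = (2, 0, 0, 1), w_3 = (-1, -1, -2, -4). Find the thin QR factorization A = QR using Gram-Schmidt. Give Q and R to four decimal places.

Q = [[0.0000, 0.9147, 0.3094], [0.6247, 0.1339, -0.6868], [-0.6247, -0.1339, -0.2228], [-0.4685, 0.3570, -0.6188]], R = [[6.4031, -0.4685, 2.4988], [0.0000, 2.1864, -2.2087], [0.0000, 0.0000, 3.2981]]

w_1 = (0, 4, -4, -3); ‖w_1‖ = 6.4031, so e_1 = (0.0000, 0.6247, -0.6247, -0.4685).
e_1·w_2 = 0.0000·2 + 0.6247·0 + (-0.6247)·0 + (-0.4685)·1 = -0.4685.
u_2 = w_2 + 0.4685·e_1 = (2.0000, 0.2927, -0.2927, 0.7805).
‖u_2‖ = 2.1864, so e_2 = (0.9147, 0.1339, -0.1339, 0.3570).
e_1·w_3 = 0.0000·(-1) + 0.6247·(-1) + (-0.6247)·(-2) + (-0.4685)·(-4) = 2.4988; e_2·w_3 = 0.9147·(-1) + 0.1339·(-1) + (-0.1339)·(-2) + 0.3570·(-4) = -2.2087.
u_3 = w_3 − 2.4988·e_1 + 2.2087·e_2 = (1.0204, -2.2653, -0.7347, -2.0408).
‖u_3‖ = 3.2981, so e_3 = (0.3094, -0.6868, -0.2228, -0.6188).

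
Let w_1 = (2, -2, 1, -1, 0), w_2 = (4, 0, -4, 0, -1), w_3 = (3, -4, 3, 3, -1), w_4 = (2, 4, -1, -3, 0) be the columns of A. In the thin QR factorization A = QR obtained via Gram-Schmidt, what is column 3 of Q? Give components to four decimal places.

q_3 = (0.1373, -0.2223, 0.1961, 0.9153, -0.2354)

q_1 = w_1/‖w_1‖ = (2, -2, 1, -1, 0)/3.1623 = (0.6325, -0.6325, 0.3162, -0.3162, 0.0000).
r_{12} = q_1·w_2 = 1.2649.
u_2 = w_2 − 1.2649·q_1 = (3.2000, 0.8000, -4.4000, 0.4000, -1.0000).
‖u_2‖ = 5.6036, so q_2 = (0.5711, 0.1428, -0.7852, 0.0714, -0.1785).
r_{13} = q_1·w_3 = 4.4272; r_{23} = q_2·w_3 = -0.8209.
u_3 = w_3 − 4.4272·q_1 + 0.8209·q_2 = (0.6688, -1.0828, 0.9554, 4.4586, -1.1465).
‖u_3‖ = 4.8709, so q_3 = (0.1373, -0.2223, 0.1961, 0.9153, -0.2354).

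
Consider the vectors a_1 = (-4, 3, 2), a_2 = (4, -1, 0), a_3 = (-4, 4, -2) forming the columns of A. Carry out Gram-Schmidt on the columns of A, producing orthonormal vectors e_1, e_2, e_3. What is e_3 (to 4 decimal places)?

a_1 = (-4, 3, 2); ‖a_1‖ = 5.3852, so e_1 = (-0.7428, 0.5571, 0.3714).
e_1·a_2 = (-0.7428)·4 + 0.5571·(-1) + 0.3714·0 = -3.5282.
u_2 = a_2 + 3.5282·e_1 = (1.3793, 0.9655, 1.3103).
‖u_2‖ = 2.1335, so e_2 = (0.6465, 0.4526, 0.6142).
e_1·a_3 = (-0.7428)·(-4) + 0.5571·4 + 0.3714·(-2) = 4.4567; e_2·a_3 = 0.6465·(-4) + 0.4526·4 + 0.6142·(-2) = -2.0042.
u_3 = a_3 − 4.4567·e_1 + 2.0042·e_2 = (0.6061, 2.4242, -2.4242).
‖u_3‖ = 3.4816, so e_3 = (0.1741, 0.6963, -0.6963).

e_3 = (0.1741, 0.6963, -0.6963)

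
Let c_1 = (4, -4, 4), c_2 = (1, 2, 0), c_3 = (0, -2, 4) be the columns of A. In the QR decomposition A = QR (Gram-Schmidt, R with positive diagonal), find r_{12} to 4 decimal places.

c_1 = (4, -4, 4); ‖c_1‖ = 6.9282, so q_1 = (0.5774, -0.5774, 0.5774).
r_{12} = q_1·c_2 = -0.5774.

r_{12} = -0.5774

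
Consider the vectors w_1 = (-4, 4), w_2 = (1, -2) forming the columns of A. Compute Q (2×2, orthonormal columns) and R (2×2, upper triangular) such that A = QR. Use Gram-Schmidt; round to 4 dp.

Q = [[-0.7071, -0.7071], [0.7071, -0.7071]], R = [[5.6569, -2.1213], [0.0000, 0.7071]]

w_1 = (-4, 4); ‖w_1‖ = 5.6569, so q_1 = (-0.7071, 0.7071).
q_1·w_2 = (-0.7071)·1 + 0.7071·(-2) = -2.1213.
u_2 = w_2 + 2.1213·q_1 = (-0.5000, -0.5000).
‖u_2‖ = 0.7071, so q_2 = (-0.7071, -0.7071).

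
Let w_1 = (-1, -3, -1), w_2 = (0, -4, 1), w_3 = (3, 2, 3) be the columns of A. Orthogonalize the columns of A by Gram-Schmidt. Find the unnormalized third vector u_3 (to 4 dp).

u_3 = (0.7424, -0.1061, -0.4242)

w_1 = (-1, -3, -1); ‖w_1‖ = 3.3166, so q_1 = (-0.3015, -0.9045, -0.3015).
q_1·w_2 = (-0.3015)·0 + (-0.9045)·(-4) + (-0.3015)·1 = 3.3166.
u_2 = w_2 − 3.3166·q_1 = (1.0000, -1.0000, 2.0000).
‖u_2‖ = 2.4495, so q_2 = (0.4082, -0.4082, 0.8165).
q_1·w_3 = (-0.3015)·3 + (-0.9045)·2 + (-0.3015)·3 = -3.6181; q_2·w_3 = 0.4082·3 + (-0.4082)·2 + 0.8165·3 = 2.8577.
u_3 = w_3 + 3.6181·q_1 − 2.8577·q_2 = (0.7424, -0.1061, -0.4242).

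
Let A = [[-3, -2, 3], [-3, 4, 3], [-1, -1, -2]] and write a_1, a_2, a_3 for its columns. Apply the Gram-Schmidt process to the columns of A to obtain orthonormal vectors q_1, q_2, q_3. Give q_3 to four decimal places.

q_3 = (0.3620, -0.0517, -0.9308)

q_1 = a_1/‖a_1‖ = (-3, -3, -1)/4.3589 = (-0.6882, -0.6882, -0.2294).
r_{12} = q_1·a_2 = -1.1471.
u_2 = a_2 + 1.1471·q_1 = (-2.7895, 3.2105, -1.2632).
‖u_2‖ = 4.4367, so q_2 = (-0.6287, 0.7236, -0.2847).
r_{13} = q_1·a_3 = -3.6707; r_{23} = q_2·a_3 = 0.8541.
u_3 = a_3 + 3.6707·q_1 − 0.8541·q_2 = (1.0107, -0.1444, -2.5989).
‖u_3‖ = 2.7923, so q_3 = (0.3620, -0.0517, -0.9308).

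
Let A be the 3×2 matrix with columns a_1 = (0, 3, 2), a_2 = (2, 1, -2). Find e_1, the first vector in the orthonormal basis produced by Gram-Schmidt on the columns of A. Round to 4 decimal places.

e_1 = (0.0000, 0.8321, 0.5547)

a_1 = (0, 3, 2); ‖a_1‖ = 3.6056, so e_1 = (0.0000, 0.8321, 0.5547).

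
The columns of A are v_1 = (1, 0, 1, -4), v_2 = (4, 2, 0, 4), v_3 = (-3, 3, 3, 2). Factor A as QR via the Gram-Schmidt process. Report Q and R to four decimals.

Q = [[0.2357, 0.8819, -0.3846], [0.0000, 0.3780, 0.6226], [0.2357, 0.1260, 0.6776], [-0.9428, 0.2520, 0.0732]], R = [[4.2426, -2.8284, -1.8856], [0.0000, 5.2915, -0.6299], [0.0000, 0.0000, 5.2007]]

v_1 = (1, 0, 1, -4); ‖v_1‖ = 4.2426, so q_1 = (0.2357, 0.0000, 0.2357, -0.9428).
q_1·v_2 = 0.2357·4 + 0.0000·2 + 0.2357·0 + (-0.9428)·4 = -2.8284.
u_2 = v_2 + 2.8284·q_1 = (4.6667, 2.0000, 0.6667, 1.3333).
‖u_2‖ = 5.2915, so q_2 = (0.8819, 0.3780, 0.1260, 0.2520).
q_1·v_3 = 0.2357·(-3) + 0.0000·3 + 0.2357·3 + (-0.9428)·2 = -1.8856; q_2·v_3 = 0.8819·(-3) + 0.3780·3 + 0.1260·3 + 0.2520·2 = -0.6299.
u_3 = v_3 + 1.8856·q_1 + 0.6299·q_2 = (-2.0000, 3.2381, 3.5238, 0.3810).
‖u_3‖ = 5.2007, so q_3 = (-0.3846, 0.6226, 0.6776, 0.0732).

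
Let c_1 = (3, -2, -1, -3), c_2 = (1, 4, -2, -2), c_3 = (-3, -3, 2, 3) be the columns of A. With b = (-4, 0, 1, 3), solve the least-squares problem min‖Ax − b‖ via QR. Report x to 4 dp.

x = (-0.1590, 1.0809, 1.5418)

c_1 = (3, -2, -1, -3); ‖c_1‖ = 4.7958, so e_1 = (0.6255, -0.4170, -0.2085, -0.6255).
e_1·c_2 = 0.6255·1 + (-0.4170)·4 + (-0.2085)·(-2) + (-0.6255)·(-2) = 0.6255.
u_2 = c_2 − 0.6255·e_1 = (0.6087, 4.2609, -1.8696, -1.6087).
‖u_2‖ = 4.9607, so e_2 = (0.1227, 0.8589, -0.3769, -0.3243).
e_1·c_3 = 0.6255·(-3) + (-0.4170)·(-3) + (-0.2085)·2 + (-0.6255)·3 = -2.9192; e_2·c_3 = 0.1227·(-3) + 0.8589·(-3) + (-0.3769)·2 + (-0.3243)·3 = -4.6715.
u_3 = c_3 + 2.9192·e_1 + 4.6715·e_2 = (-0.6007, -0.2049, -0.3693, -0.3410).
‖u_3‖ = 0.8096, so e_3 = (-0.7420, -0.2531, -0.4561, -0.4212).
Qᵀb = (-4.5873, -1.8405, 1.2482).
Back-substitute: x_3 = 1.2482/0.8096 = 1.5418.
x_2 = (-1.8405 + 4.6715·1.5418)/4.9607 = 1.0809.
x_1 = (-4.5873 − 0.6255·1.0809 + 2.9192·1.5418)/4.7958 = -0.1590.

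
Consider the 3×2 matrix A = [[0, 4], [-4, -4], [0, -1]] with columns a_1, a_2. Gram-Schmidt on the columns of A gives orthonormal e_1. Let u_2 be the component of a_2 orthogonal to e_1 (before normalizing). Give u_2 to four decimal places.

u_2 = (4.0000, 0.0000, -1.0000)

a_1 = (0, -4, 0); ‖a_1‖ = 4.0000, so e_1 = (0.0000, -1.0000, 0.0000).
e_1·a_2 = 0.0000·4 + (-1.0000)·(-4) + 0.0000·(-1) = 4.0000.
u_2 = a_2 − 4.0000·e_1 = (4.0000, 0.0000, -1.0000).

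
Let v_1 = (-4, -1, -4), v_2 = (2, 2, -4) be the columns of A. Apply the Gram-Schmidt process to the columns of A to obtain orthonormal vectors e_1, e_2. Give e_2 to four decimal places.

v_1 = (-4, -1, -4); ‖v_1‖ = 5.7446, so e_1 = (-0.6963, -0.1741, -0.6963).
e_1·v_2 = (-0.6963)·2 + (-0.1741)·2 + (-0.6963)·(-4) = 1.0445.
u_2 = v_2 − 1.0445·e_1 = (2.7273, 2.1818, -3.2727).
‖u_2‖ = 4.7863, so e_2 = (0.5698, 0.4558, -0.6838).

e_2 = (0.5698, 0.4558, -0.6838)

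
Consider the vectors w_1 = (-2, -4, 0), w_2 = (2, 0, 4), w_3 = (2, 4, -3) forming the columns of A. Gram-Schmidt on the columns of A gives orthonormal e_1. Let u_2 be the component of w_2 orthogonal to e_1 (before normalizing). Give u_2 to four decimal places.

u_2 = (1.6000, -0.8000, 4.0000)

e_1 = w_1/‖w_1‖ = (-2, -4, 0)/4.4721 = (-0.4472, -0.8944, 0.0000).
r_{12} = e_1·w_2 = -0.8944.
u_2 = w_2 + 0.8944·e_1 = (1.6000, -0.8000, 4.0000).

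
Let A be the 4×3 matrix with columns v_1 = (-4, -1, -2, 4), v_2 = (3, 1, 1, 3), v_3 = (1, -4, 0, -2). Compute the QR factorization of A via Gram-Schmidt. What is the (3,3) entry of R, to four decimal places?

r_{33} = 4.0385

v_1 = (-4, -1, -2, 4); ‖v_1‖ = 6.0828, so e_1 = (-0.6576, -0.1644, -0.3288, 0.6576).
e_1·v_2 = (-0.6576)·3 + (-0.1644)·1 + (-0.3288)·1 + 0.6576·3 = -0.4932.
u_2 = v_2 + 0.4932·e_1 = (2.6757, 0.9189, 0.8378, 3.3243).
‖u_2‖ = 4.4449, so e_2 = (0.6020, 0.2067, 0.1885, 0.7479).
e_1·v_3 = (-0.6576)·1 + (-0.1644)·(-4) + (-0.3288)·0 + 0.6576·(-2) = -1.3152; e_2·v_3 = 0.6020·1 + 0.2067·(-4) + 0.1885·0 + 0.7479·(-2) = -1.7208.
u_3 = v_3 + 1.3152·e_1 + 1.7208·e_2 = (1.1710, -3.8605, -0.1081, 0.1518).
r_{33} = ‖u_3‖ = 4.0385.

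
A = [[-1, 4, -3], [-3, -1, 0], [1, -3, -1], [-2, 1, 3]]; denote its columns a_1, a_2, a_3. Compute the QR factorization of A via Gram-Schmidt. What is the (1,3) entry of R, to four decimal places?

e_1 = a_1/‖a_1‖ = (-1, -3, 1, -2)/3.8730 = (-0.2582, -0.7746, 0.2582, -0.5164).
r_{13} = e_1·a_3 = -1.0328.

r_{13} = -1.0328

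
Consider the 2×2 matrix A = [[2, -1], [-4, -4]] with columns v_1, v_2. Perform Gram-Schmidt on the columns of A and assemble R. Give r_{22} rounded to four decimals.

r_{22} = 2.6833

v_1 = (2, -4); ‖v_1‖ = 4.4721, so e_1 = (0.4472, -0.8944).
e_1·v_2 = 0.4472·(-1) + (-0.8944)·(-4) = 3.1305.
u_2 = v_2 − 3.1305·e_1 = (-2.4000, -1.2000).
r_{22} = ‖u_2‖ = 2.6833.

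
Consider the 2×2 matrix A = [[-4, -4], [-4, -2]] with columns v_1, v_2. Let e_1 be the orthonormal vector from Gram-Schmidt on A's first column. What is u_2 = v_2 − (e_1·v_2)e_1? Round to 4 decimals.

v_1 = (-4, -4); ‖v_1‖ = 5.6569, so e_1 = (-0.7071, -0.7071).
e_1·v_2 = (-0.7071)·(-4) + (-0.7071)·(-2) = 4.2426.
u_2 = v_2 − 4.2426·e_1 = (-1.0000, 1.0000).

u_2 = (-1.0000, 1.0000)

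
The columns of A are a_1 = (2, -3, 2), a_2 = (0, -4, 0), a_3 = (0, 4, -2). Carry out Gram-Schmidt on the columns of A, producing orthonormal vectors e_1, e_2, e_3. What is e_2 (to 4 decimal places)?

a_1 = (2, -3, 2); ‖a_1‖ = 4.1231, so e_1 = (0.4851, -0.7276, 0.4851).
e_1·a_2 = 0.4851·0 + (-0.7276)·(-4) + 0.4851·0 = 2.9104.
u_2 = a_2 − 2.9104·e_1 = (-1.4118, -1.8824, -1.4118).
‖u_2‖ = 2.7440, so e_2 = (-0.5145, -0.6860, -0.5145).

e_2 = (-0.5145, -0.6860, -0.5145)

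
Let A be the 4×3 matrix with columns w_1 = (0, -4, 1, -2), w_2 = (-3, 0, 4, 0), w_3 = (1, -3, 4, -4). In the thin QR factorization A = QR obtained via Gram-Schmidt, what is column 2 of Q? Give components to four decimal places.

e_2 = (-0.6094, 0.1548, 0.7738, 0.0774)

w_1 = (0, -4, 1, -2); ‖w_1‖ = 4.5826, so e_1 = (0.0000, -0.8729, 0.2182, -0.4364).
e_1·w_2 = 0.0000·(-3) + (-0.8729)·0 + 0.2182·4 + (-0.4364)·0 = 0.8729.
u_2 = w_2 − 0.8729·e_1 = (-3.0000, 0.7619, 3.8095, 0.3810).
‖u_2‖ = 4.9232, so e_2 = (-0.6094, 0.1548, 0.7738, 0.0774).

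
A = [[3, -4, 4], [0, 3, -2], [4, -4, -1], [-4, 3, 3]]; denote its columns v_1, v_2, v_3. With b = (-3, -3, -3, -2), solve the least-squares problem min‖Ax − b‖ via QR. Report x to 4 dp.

v_1 = (3, 0, 4, -4); ‖v_1‖ = 6.4031, so e_1 = (0.4685, 0.0000, 0.6247, -0.6247).
e_1·v_2 = 0.4685·(-4) + 0.0000·3 + 0.6247·(-4) + (-0.6247)·3 = -6.2470.
u_2 = v_2 + 6.2470·e_1 = (-1.0732, 3.0000, -0.0976, -0.9024).
‖u_2‖ = 3.3129, so e_2 = (-0.3239, 0.9055, -0.0294, -0.2724).
e_1·v_3 = 0.4685·4 + 0.0000·(-2) + 0.6247·(-1) + (-0.6247)·3 = -0.6247; e_2·v_3 = (-0.3239)·4 + 0.9055·(-2) + (-0.0294)·(-1) + (-0.2724)·3 = -3.8946.
u_3 = v_3 + 0.6247·e_1 + 3.8946·e_2 = (3.0311, 1.5267, -0.7244, 1.5489).
‖u_3‖ = 3.8003, so e_3 = (0.7976, 0.4017, -0.1906, 0.4076).
Qᵀb = (-2.0303, -1.1117, -3.8412).
Back-substitute: x_3 = -3.8412/3.8003 = -1.0108.
x_2 = (-1.1117 + 3.8946·(-1.0108))/3.3129 = -1.5238.
x_1 = (-2.0303 + 6.2470·(-1.5238) + 0.6247·(-1.0108))/6.4031 = -1.9023.

x = (-1.9023, -1.5238, -1.0108)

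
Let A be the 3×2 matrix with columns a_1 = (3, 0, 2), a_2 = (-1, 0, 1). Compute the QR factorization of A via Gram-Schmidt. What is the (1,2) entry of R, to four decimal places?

a_1 = (3, 0, 2); ‖a_1‖ = 3.6056, so q_1 = (0.8321, 0.0000, 0.5547).
r_{12} = q_1·a_2 = -0.2774.

r_{12} = -0.2774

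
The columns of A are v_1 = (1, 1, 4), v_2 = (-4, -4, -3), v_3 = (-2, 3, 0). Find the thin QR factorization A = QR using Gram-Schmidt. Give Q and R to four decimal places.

Q = [[0.2357, -0.6667, -0.7071], [0.2357, -0.6667, 0.7071], [0.9428, 0.3333, 0.0000]], R = [[4.2426, -4.7140, 0.2357], [0.0000, 4.3333, -0.6667], [0.0000, 0.0000, 3.5355]]

v_1 = (1, 1, 4); ‖v_1‖ = 4.2426, so e_1 = (0.2357, 0.2357, 0.9428).
e_1·v_2 = 0.2357·(-4) + 0.2357·(-4) + 0.9428·(-3) = -4.7140.
u_2 = v_2 + 4.7140·e_1 = (-2.8889, -2.8889, 1.4444).
‖u_2‖ = 4.3333, so e_2 = (-0.6667, -0.6667, 0.3333).
e_1·v_3 = 0.2357·(-2) + 0.2357·3 + 0.9428·0 = 0.2357; e_2·v_3 = (-0.6667)·(-2) + (-0.6667)·3 + 0.3333·0 = -0.6667.
u_3 = v_3 − 0.2357·e_1 + 0.6667·e_2 = (-2.5000, 2.5000, 0.0000).
‖u_3‖ = 3.5355, so e_3 = (-0.7071, 0.7071, 0.0000).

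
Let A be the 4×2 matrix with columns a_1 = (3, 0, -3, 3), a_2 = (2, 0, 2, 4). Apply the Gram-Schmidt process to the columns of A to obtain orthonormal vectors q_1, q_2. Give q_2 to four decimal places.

a_1 = (3, 0, -3, 3); ‖a_1‖ = 5.1962, so q_1 = (0.5774, 0.0000, -0.5774, 0.5774).
q_1·a_2 = 0.5774·2 + 0.0000·0 + (-0.5774)·2 + 0.5774·4 = 2.3094.
u_2 = a_2 − 2.3094·q_1 = (0.6667, 0.0000, 3.3333, 2.6667).
‖u_2‖ = 4.3205, so q_2 = (0.1543, 0.0000, 0.7715, 0.6172).

q_2 = (0.1543, 0.0000, 0.7715, 0.6172)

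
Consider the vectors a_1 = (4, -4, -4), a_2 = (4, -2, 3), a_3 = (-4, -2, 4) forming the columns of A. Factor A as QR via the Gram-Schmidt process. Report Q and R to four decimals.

Q = [[0.5774, 0.5883, -0.5661], [-0.5774, -0.1961, -0.7926], [-0.5774, 0.7845, 0.2265]], R = [[6.9282, 1.7321, -3.4641], [0.0000, 5.0990, 1.1767], [0.0000, 0.0000, 4.7556]]

e_1 = a_1/‖a_1‖ = (4, -4, -4)/6.9282 = (0.5774, -0.5774, -0.5774).
r_{12} = e_1·a_2 = 1.7321.
u_2 = a_2 − 1.7321·e_1 = (3.0000, -1.0000, 4.0000).
‖u_2‖ = 5.0990, so e_2 = (0.5883, -0.1961, 0.7845).
r_{13} = e_1·a_3 = -3.4641; r_{23} = e_2·a_3 = 1.1767.
u_3 = a_3 + 3.4641·e_1 − 1.1767·e_2 = (-2.6923, -3.7692, 1.0769).
‖u_3‖ = 4.7556, so e_3 = (-0.5661, -0.7926, 0.2265).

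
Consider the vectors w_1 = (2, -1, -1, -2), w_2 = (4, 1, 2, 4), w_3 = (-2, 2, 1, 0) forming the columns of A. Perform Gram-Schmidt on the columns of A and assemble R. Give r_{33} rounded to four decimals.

r_{33} = 1.7519

w_1 = (2, -1, -1, -2); ‖w_1‖ = 3.1623, so q_1 = (0.6325, -0.3162, -0.3162, -0.6325).
q_1·w_2 = 0.6325·4 + (-0.3162)·1 + (-0.3162)·2 + (-0.6325)·4 = -0.9487.
u_2 = w_2 + 0.9487·q_1 = (4.6000, 0.7000, 1.7000, 3.4000).
‖u_2‖ = 6.0083, so q_2 = (0.7656, 0.1165, 0.2829, 0.5659).
q_1·w_3 = 0.6325·(-2) + (-0.3162)·2 + (-0.3162)·1 + (-0.6325)·0 = -2.2136; q_2·w_3 = 0.7656·(-2) + 0.1165·2 + 0.2829·1 + 0.5659·0 = -1.0153.
u_3 = w_3 + 2.2136·q_1 + 1.0153·q_2 = (0.1773, 1.4183, 0.5873, -0.8255).
r_{33} = ‖u_3‖ = 1.7519.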